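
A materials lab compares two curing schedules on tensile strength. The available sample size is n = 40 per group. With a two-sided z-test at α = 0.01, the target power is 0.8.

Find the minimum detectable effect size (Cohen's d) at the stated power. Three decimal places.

d ≈ 0.764

Need Φ(δ − 2.576) = 0.8, so δ = 2.576 + 0.842 = 3.417.
(The second rejection-region term Φ(−δ − z_{α/2}) is negligible and dropped.)
δ = d·√(n/2) ⇒ d = δ/√(n/2) = 3.417/√(40/2) = 0.7642.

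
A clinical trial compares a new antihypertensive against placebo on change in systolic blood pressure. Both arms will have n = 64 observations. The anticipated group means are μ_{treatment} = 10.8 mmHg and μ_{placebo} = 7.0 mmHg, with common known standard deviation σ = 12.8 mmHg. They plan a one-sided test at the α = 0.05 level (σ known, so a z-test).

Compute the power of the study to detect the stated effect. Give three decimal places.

Power ≈ 0.514

Standardized effect: d = |μ_{treatment} − μ_{placebo}| / σ = |10.8 − 7.0| / 12.8 = 0.2969
Noncentrality parameter: δ = d·√(n/2) = 0.2969 × √(64/2) = 1.6794
Critical value for a one-sided test at α = 0.05: z_α = 1.645.
Power = P(Z > 1.645 − δ) = Φ(0.035) = 0.5138.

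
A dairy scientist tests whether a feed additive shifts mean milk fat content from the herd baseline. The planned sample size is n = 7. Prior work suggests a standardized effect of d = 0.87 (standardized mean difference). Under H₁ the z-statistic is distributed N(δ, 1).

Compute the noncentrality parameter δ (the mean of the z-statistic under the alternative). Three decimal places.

δ = d·√n = 0.87 × √7 = 2.3018

δ ≈ 2.302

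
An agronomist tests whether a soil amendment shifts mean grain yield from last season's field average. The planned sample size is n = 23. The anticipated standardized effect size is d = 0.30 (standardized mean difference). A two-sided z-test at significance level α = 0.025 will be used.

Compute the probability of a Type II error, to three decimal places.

β ≈ 0.789

Noncentrality parameter: δ = d·√n = 0.30 × √23 = 1.4387
Critical value for a two-sided test at α = 0.025: z_{α/2} = 2.241.
Power = Φ(δ − 2.241) + Φ(−δ − 2.241) = Φ(-0.803) + Φ(-3.680) = 0.2111 + 0.0001 = 0.2112.
Type II error: β = 1 − power = 1 − 0.2112 = 0.7888.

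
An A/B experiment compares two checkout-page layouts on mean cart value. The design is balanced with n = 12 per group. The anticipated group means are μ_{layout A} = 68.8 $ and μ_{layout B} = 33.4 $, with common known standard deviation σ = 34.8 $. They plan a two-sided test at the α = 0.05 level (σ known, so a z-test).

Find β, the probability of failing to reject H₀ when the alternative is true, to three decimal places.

Standardized effect: d = |μ_{layout A} − μ_{layout B}| / σ = |68.8 − 33.4| / 34.8 = 1.0172
Noncentrality parameter: δ = d·√(n/2) = 1.0172 × √(12/2) = 2.4917
Critical value for a two-sided test at α = 0.05: z_{α/2} = 1.960.
Power = Φ(δ − 1.960) + Φ(−δ − 1.960) = Φ(0.532) + Φ(-4.452) = 0.7026 + 0.0000 = 0.7026.
Type II error: β = 1 − power = 1 − 0.7026 = 0.2974.

β ≈ 0.297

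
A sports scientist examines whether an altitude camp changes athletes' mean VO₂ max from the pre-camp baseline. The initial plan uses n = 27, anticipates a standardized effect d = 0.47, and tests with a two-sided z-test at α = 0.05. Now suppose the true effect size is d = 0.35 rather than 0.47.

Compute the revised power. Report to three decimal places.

With d = 0.35: δ = d·√n = 0.35 × √27 = 1.8187. Critical value z_{0.025} = 1.960.
Revised power = Φ(δ − 1.960) + Φ(−δ − 1.960) = Φ(-0.141) + Φ(-3.779) = 0.4438 + 0.0001 = 0.4439.

Power ≈ 0.444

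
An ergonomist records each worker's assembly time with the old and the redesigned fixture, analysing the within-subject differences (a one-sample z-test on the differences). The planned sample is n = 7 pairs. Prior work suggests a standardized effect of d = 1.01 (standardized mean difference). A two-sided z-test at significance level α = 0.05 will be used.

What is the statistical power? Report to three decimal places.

Power ≈ 0.762

Noncentrality parameter: δ = d·√n = 1.01 × √7 = 2.6722
Critical value for a two-sided test at α = 0.05: z_{α/2} = 1.960.
Power = Φ(δ − 1.960) + Φ(−δ − 1.960) = Φ(0.712) + Φ(-4.632) = 0.7618 + 0.0000 = 0.7618.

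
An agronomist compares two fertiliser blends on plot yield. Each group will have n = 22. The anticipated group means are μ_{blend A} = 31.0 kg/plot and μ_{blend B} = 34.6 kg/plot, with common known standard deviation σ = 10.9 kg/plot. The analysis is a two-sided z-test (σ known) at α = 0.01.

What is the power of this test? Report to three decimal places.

Power ≈ 0.069

Standardized effect: d = |μ_{blend A} − μ_{blend B}| / σ = |31.0 − 34.6| / 10.9 = 0.3303
Noncentrality parameter: λ = d·√(n/2) = 0.3303 × √(22/2) = 1.0954
Critical value for a two-sided test at α = 0.01: z_{α/2} = 2.576.
Power = Φ(λ − 2.576) + Φ(−λ − 2.576) = Φ(-1.480) + Φ(-3.671) = 0.0694 + 0.0001 = 0.0695.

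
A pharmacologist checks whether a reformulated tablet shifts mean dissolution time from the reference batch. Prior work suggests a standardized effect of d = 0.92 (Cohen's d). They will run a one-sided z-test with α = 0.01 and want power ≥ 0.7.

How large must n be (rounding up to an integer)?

n = 10

For power 0.7 need Φ(δ − z_{0.01}) = 0.7, so δ = z_{0.01} + z_{0.30} = 2.326 + 0.524 = 2.851.
δ = d·√n ⇒ n = (δ/d)² = (2.851 / 0.92)² = 9.60.
Round up to the next whole unit.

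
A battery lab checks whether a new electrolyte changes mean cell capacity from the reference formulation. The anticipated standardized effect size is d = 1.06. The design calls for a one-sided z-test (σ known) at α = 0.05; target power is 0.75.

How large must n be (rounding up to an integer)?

For power 0.75 need Φ(δ − z_{0.05}) = 0.75, so δ = z_{0.05} + z_{0.25} = 1.645 + 0.674 = 2.319.
δ = d·√n ⇒ n = (δ/d)² = (2.319 / 1.06)² = 4.79.
Rounding up, n = 5.

n = 5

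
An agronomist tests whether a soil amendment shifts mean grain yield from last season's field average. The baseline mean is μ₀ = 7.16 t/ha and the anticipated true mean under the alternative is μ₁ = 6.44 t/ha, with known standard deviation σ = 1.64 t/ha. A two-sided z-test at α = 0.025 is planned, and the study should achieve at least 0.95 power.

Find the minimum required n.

Standardized effect: d = |μ₁ − μ₀| / σ = |6.44 − 7.16| / 1.64 = 0.4390
For power 0.95 need Φ(δ − z_{0.0125}) = 0.95, so δ = z_{0.0125} + z_{0.05} = 2.241 + 1.645 = 3.886.
(The Φ(−δ − z_{α/2}) term is vanishingly small for δ > 0 and is dropped in the standard sample-size formula.)
δ = d·√n ⇒ n = (δ/d)² = (3.886 / 0.4390)² = 78.36.
Rounding up, n = 79.

n = 79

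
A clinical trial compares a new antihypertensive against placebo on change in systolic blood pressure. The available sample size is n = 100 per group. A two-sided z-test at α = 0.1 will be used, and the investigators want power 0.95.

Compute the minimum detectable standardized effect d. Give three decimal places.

Need Φ(δ − 1.645) = 0.95, so δ = 1.645 + 1.645 = 3.290.
(The second rejection-region term Φ(−δ − z_{α/2}) is negligible and dropped.)
δ = d·√(n/2) ⇒ d = δ/√(n/2) = 3.290/√(100/2) = 0.4652.

d ≈ 0.465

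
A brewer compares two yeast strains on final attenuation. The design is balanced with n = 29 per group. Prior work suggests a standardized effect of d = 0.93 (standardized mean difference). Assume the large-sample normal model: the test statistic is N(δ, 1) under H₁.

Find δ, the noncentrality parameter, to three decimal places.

δ ≈ 3.541

The noncentrality parameter scales effect size by the design's sample-size factor: δ = d·√(n/2) = 0.93 × √(29/2) = 3.5413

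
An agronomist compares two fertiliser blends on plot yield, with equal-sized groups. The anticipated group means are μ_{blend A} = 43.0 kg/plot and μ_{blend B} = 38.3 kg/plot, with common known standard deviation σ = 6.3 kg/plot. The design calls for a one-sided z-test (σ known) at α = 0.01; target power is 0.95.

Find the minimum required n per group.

n = 57 per group

Standardized effect: d = |μ_{blend A} − μ_{blend B}| / σ = |43.0 − 38.3| / 6.3 = 0.7460
Set Φ(δ − 2.326) = 0.95; then δ − 2.326 = Φ⁻¹(0.95) = 1.645, giving δ = 3.971.
δ = d·√(n/2) ⇒ n = 2(δ/d)² = 2 × (3.971 / 0.7460)² = 56.67.
Round up to the next whole unit.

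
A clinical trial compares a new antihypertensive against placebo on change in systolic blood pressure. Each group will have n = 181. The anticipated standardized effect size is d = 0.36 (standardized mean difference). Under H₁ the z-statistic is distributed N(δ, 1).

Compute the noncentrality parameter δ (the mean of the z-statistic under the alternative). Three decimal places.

δ = d·√(n/2) = 0.36 × √(181/2) = 3.4247

δ ≈ 3.425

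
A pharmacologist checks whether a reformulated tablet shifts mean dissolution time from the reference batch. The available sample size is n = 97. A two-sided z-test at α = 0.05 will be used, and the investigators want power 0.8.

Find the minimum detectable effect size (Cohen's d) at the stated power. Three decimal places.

d ≈ 0.284

Need Φ(δ − 1.960) = 0.8, so δ = 1.960 + 0.842 = 2.802.
(The second rejection-region term Φ(−δ − z_{α/2}) is negligible and dropped.)
δ = d·√n ⇒ d = δ/√n = 2.802/√97 = 0.2845.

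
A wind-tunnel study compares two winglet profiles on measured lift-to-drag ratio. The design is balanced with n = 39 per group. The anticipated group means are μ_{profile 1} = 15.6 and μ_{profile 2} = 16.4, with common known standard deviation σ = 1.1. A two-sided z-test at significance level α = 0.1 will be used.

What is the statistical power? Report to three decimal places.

Power ≈ 0.941

Standardized effect: d = |μ_{profile 1} − μ_{profile 2}| / σ = |15.6 − 16.4| / 1.1 = 0.7273
Noncentrality parameter: δ = d·√(n/2) = 0.7273 × √(39/2) = 3.2115
Two-sided α = 0.1 → critical value z_{0.05} = 1.645.
Power = Φ(δ − 1.645) + Φ(−δ − 1.645) = Φ(1.567) + Φ(-4.856) = 0.9414 + 0.0000 = 0.9414.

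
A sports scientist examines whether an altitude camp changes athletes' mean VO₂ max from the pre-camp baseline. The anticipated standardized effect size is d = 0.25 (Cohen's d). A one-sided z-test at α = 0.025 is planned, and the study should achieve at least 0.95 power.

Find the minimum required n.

n = 208

For power 0.95 need Φ(δ − z_{0.025}) = 0.95, so δ = z_{0.025} + z_{0.05} = 1.960 + 1.645 = 3.605.
δ = d·√n ⇒ n = (δ/d)² = (3.605 / 0.25)² = 207.92.
Round up to the next whole unit.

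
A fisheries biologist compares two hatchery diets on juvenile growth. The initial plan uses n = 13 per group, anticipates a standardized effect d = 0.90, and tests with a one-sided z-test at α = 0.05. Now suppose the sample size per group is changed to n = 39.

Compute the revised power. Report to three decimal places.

With n = 39 per group: δ = d·√(n/2) = 0.90 × √(39/2) = 3.9743. Critical value z_{0.05} = 1.645.
Revised power = Φ(δ − 1.645) = Φ(2.329) = 0.9901.

Power ≈ 0.990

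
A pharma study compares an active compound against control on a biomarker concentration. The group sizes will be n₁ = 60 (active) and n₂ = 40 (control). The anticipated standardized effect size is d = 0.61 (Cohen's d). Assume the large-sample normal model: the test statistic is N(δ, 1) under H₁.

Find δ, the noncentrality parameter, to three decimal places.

δ ≈ 2.988

The noncentrality parameter scales effect size by the design's sample-size factor: δ = d / √(1/n₁ + 1/n₂) = 0.61 / √(1/60 + 1/40) = 2.9884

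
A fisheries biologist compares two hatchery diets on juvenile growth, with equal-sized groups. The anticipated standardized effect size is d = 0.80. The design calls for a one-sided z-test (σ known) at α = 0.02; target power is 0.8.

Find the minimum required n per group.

For power 0.8 need Φ(δ − z_{0.02}) = 0.8, so δ = z_{0.02} + z_{0.20} = 2.054 + 0.842 = 2.895.
δ = d·√(n/2) ⇒ n = 2(δ/d)² = 2 × (2.895 / 0.80)² = 26.20.
Round up to the next whole unit.

n = 27 per group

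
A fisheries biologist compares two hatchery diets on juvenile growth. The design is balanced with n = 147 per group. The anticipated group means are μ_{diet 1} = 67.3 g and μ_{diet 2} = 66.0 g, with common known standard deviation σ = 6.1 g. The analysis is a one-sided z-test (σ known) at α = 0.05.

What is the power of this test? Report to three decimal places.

Standardized effect: d = |μ_{diet 1} − μ_{diet 2}| / σ = |67.3 − 66.0| / 6.1 = 0.2131
Noncentrality parameter: δ = d·√(n/2) = 0.2131 × √(147/2) = 1.8271
One-sided α = 0.05 → critical value z_{0.05} = 1.645.
Power = P(Z > 1.645 − δ) = Φ(0.182) = 0.5723.

Power ≈ 0.572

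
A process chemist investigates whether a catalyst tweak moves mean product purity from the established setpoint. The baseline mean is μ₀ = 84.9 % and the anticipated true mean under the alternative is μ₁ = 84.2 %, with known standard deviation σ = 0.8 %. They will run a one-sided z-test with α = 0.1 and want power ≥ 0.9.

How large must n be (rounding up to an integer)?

Standardized effect: d = |μ₁ − μ₀| / σ = |84.2 − 84.9| / 0.8 = 0.8750
For power 0.9 need Φ(δ − z_{0.1}) = 0.9, so δ = z_{0.1} + z_{0.10} = 1.282 + 1.282 = 2.563.
δ = d·√n ⇒ n = (δ/d)² = (2.563 / 0.8750)² = 8.58.
Rounding up, n = 9.

n = 9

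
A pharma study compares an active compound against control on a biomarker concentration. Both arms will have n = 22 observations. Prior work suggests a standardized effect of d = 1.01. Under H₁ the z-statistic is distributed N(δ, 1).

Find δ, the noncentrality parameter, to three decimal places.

δ ≈ 3.350

The noncentrality parameter scales effect size by the design's sample-size factor: δ = d·√(n/2) = 1.01 × √(22/2) = 3.3498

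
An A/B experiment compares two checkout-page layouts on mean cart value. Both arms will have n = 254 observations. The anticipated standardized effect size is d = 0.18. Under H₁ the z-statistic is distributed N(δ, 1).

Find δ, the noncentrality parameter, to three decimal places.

δ ≈ 2.028

The noncentrality parameter scales effect size by the design's sample-size factor: δ = d·√(n/2) = 0.18 × √(254/2) = 2.0285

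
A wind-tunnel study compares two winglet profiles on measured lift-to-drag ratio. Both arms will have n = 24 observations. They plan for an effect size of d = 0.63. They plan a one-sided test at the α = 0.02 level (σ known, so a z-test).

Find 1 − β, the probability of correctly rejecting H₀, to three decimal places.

Power ≈ 0.551

Noncentrality parameter: δ = d·√(n/2) = 0.63 × √(24/2) = 2.1824
Critical value for a one-sided test at α = 0.02: z_α = 2.054.
Power = P(Z > 2.054 − δ) = Φ(0.129) = 0.5512.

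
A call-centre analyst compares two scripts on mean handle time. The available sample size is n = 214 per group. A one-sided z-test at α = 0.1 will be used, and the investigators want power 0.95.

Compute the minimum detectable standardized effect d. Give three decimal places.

Required noncentrality: δ = z_{0.1} + z_{0.05} = 1.282 + 1.645 = 2.926.
δ = d·√(n/2) ⇒ d = δ/√(n/2) = 2.926/√(214/2) = 0.2829.

d ≈ 0.283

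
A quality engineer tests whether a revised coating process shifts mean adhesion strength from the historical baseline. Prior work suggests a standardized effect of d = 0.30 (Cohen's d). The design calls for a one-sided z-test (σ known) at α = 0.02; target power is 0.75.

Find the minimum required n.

n = 83

For power 0.75 need Φ(δ − z_{0.02}) = 0.75, so δ = z_{0.02} + z_{0.25} = 2.054 + 0.674 = 2.728.
δ = d·√n ⇒ n = (δ/d)² = (2.728 / 0.30)² = 82.70.
Round up to the next whole unit.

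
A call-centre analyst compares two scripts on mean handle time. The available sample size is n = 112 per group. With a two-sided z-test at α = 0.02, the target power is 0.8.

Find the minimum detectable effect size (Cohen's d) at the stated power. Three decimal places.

Required noncentrality: δ = z_{0.01} + z_{0.20} = 2.326 + 0.842 = 3.168.
(The second rejection-region term Φ(−δ − z_{α/2}) is negligible and dropped.)
δ = d·√(n/2) ⇒ d = δ/√(n/2) = 3.168/√(112/2) = 0.4233.

d ≈ 0.423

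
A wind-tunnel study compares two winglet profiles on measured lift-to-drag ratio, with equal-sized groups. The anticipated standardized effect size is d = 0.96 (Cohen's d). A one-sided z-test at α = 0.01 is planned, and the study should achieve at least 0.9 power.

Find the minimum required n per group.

For power 0.9 need Φ(δ − z_{0.01}) = 0.9, so δ = z_{0.01} + z_{0.10} = 2.326 + 1.282 = 3.608.
δ = d·√(n/2) ⇒ n = 2(δ/d)² = 2 × (3.608 / 0.96)² = 28.25.
Round up to the next whole unit.

n = 29 per group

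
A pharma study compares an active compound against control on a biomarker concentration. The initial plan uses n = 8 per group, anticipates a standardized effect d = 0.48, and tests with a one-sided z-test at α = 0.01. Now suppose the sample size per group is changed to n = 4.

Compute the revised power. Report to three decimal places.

With n = 4 per group: δ = d·√(n/2) = 0.48 × √(4/2) = 0.6788. Critical value z_{0.01} = 2.326.
Revised power = Φ(δ − 2.326) = Φ(-1.648) = 0.0497.

Power ≈ 0.050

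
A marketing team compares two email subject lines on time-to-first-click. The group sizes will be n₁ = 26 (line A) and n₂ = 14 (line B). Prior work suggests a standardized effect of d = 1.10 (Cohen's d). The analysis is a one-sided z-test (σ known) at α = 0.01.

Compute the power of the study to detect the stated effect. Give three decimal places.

Power ≈ 0.839

Noncentrality parameter: δ = d / √(1/n₁ + 1/n₂) = 1.10 / √(1/26 + 1/14) = 3.3183
Critical value for a one-sided test at α = 0.01: z_α = 2.326.
Power = P(Z > 2.326 − δ) = Φ(0.992) = 0.8394.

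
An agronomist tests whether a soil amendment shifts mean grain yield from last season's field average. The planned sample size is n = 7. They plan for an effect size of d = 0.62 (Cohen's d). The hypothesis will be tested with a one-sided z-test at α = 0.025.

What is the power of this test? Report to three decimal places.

Power ≈ 0.375

Noncentrality parameter: δ = d·√n = 0.62 × √7 = 1.6404
Critical value for a one-sided test at α = 0.025: z_α = 1.960.
Power = Φ(δ − 1.960) = Φ(-0.320) = 0.3746.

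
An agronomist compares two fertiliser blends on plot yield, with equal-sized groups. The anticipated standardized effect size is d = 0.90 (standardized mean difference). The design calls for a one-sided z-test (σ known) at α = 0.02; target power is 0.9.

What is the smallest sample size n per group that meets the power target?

For power 0.9 need Φ(δ − z_{0.02}) = 0.9, so δ = z_{0.02} + z_{0.10} = 2.054 + 1.282 = 3.335.
δ = d·√(n/2) ⇒ n = 2(δ/d)² = 2 × (3.335 / 0.90)² = 27.47.
Rounding up, n = 28 per group.

n = 28 per group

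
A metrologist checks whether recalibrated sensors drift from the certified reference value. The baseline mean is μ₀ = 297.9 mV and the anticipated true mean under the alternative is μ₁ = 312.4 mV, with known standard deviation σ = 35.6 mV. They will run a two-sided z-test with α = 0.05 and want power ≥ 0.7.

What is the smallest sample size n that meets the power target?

Standardized effect: d = |μ₁ − μ₀| / σ = |312.4 − 297.9| / 35.6 = 0.4073
For power 0.7 need Φ(δ − z_{0.025}) = 0.7, so δ = z_{0.025} + z_{0.30} = 1.960 + 0.524 = 2.484.
(Ignoring the negligible lower-tail rejection probability gives the usual closed-form inversion.)
δ = d·√n ⇒ n = (δ/d)² = (2.484 / 0.4073)² = 37.20.
Rounding up, n = 38.

n = 38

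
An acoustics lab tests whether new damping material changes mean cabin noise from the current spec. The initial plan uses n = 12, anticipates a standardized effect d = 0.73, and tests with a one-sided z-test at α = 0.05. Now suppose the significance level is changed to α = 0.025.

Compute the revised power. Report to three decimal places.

Power ≈ 0.715

δ = d·√n = 0.73 × √12 = 2.5288 (unchanged). New critical value: z_{0.025} = 1.960.
Revised power = Φ(δ − 1.960) = Φ(0.569) = 0.7153.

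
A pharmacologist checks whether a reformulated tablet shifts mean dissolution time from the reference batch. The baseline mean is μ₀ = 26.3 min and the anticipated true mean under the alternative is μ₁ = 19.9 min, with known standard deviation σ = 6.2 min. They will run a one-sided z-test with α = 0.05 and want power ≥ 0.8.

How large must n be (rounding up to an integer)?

n = 6

Standardized effect: d = |μ₁ − μ₀| / σ = |19.9 − 26.3| / 6.2 = 1.0323
Set Φ(δ − 1.645) = 0.8; then δ − 1.645 = Φ⁻¹(0.8) = 0.842, giving δ = 2.486.
δ = d·√n ⇒ n = (δ/d)² = (2.486 / 1.0323)² = 5.80.
Round up to the next whole unit.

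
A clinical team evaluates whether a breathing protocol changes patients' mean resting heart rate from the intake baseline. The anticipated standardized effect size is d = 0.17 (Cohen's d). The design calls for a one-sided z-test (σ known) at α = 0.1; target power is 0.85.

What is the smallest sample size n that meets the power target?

n = 186

For power 0.85 need Φ(δ − z_{0.1}) = 0.85, so δ = z_{0.1} + z_{0.15} = 1.282 + 1.036 = 2.318.
δ = d·√n ⇒ n = (δ/d)² = (2.318 / 0.17)² = 185.92.
Rounding up, n = 186.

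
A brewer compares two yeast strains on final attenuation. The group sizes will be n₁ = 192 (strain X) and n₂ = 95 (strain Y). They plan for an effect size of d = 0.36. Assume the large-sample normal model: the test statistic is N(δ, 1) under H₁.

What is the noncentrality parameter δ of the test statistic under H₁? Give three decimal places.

δ ≈ 2.870

The noncentrality parameter scales effect size by the design's sample-size factor: δ = d / √(1/n₁ + 1/n₂) = 0.36 / √(1/192 + 1/95) = 2.8699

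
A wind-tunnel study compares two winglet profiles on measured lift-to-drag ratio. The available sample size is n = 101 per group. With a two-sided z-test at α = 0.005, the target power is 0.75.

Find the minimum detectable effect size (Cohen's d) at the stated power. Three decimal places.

d ≈ 0.490

Required noncentrality: δ = z_{0.0025} + z_{0.25} = 2.807 + 0.674 = 3.482.
(The second rejection-region term Φ(−δ − z_{α/2}) is negligible and dropped.)
δ = d·√(n/2) ⇒ d = δ/√(n/2) = 3.482/√(101/2) = 0.4899.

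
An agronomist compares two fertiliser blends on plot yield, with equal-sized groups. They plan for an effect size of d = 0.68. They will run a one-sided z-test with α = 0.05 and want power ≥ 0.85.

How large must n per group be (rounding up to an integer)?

n = 32 per group

For power 0.85 need Φ(δ − z_{0.05}) = 0.85, so δ = z_{0.05} + z_{0.15} = 1.645 + 1.036 = 2.681.
δ = d·√(n/2) ⇒ n = 2(δ/d)² = 2 × (2.681 / 0.68)² = 31.10.
Rounding up, n = 32 per group.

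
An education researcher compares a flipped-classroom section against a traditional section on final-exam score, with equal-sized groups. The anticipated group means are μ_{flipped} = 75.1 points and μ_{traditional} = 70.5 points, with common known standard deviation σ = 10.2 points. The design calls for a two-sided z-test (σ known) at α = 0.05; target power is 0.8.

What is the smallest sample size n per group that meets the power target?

Standardized effect: d = |μ_{flipped} − μ_{traditional}| / σ = |75.1 − 70.5| / 10.2 = 0.4510
Set Φ(δ − 1.960) = 0.8; then δ − 1.960 = Φ⁻¹(0.8) = 0.842, giving δ = 2.802.
(The Φ(−δ − z_{α/2}) term is vanishingly small for δ > 0 and is dropped in the standard sample-size formula.)
δ = d·√(n/2) ⇒ n = 2(δ/d)² = 2 × (2.802 / 0.4510)² = 77.18.
Rounding up, n = 78 per group.

n = 78 per group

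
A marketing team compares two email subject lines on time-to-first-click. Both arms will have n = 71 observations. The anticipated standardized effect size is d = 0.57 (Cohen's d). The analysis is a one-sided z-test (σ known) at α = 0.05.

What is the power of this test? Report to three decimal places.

Power ≈ 0.960

Noncentrality parameter: δ = d·√(n/2) = 0.57 × √(71/2) = 3.3962
One-sided α = 0.05 → critical value z_{0.05} = 1.645.
Power = P(Z > 1.645 − δ) = Φ(1.751) = 0.9601.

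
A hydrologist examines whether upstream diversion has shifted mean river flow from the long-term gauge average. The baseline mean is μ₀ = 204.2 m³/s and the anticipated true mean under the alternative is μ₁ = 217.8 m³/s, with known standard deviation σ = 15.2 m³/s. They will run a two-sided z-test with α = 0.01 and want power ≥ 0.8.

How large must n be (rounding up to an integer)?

Standardized effect: d = |μ₁ − μ₀| / σ = |217.8 − 204.2| / 15.2 = 0.8947
Set Φ(δ − 2.576) = 0.8; then δ − 2.576 = Φ⁻¹(0.8) = 0.842, giving δ = 3.417.
(Ignoring the negligible lower-tail rejection probability gives the usual closed-form inversion.)
δ = d·√n ⇒ n = (δ/d)² = (3.417 / 0.8947)² = 14.59.
Round up to the next whole unit.

n = 15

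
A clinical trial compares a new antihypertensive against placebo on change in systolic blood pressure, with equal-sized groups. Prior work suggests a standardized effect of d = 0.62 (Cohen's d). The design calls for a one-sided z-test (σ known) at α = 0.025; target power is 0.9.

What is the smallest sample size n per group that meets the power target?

n = 55 per group

Set Φ(δ − 1.960) = 0.9; then δ − 1.960 = Φ⁻¹(0.9) = 1.282, giving δ = 3.242.
δ = d·√(n/2) ⇒ n = 2(δ/d)² = 2 × (3.242 / 0.62)² = 54.67.
Round up to the next whole unit.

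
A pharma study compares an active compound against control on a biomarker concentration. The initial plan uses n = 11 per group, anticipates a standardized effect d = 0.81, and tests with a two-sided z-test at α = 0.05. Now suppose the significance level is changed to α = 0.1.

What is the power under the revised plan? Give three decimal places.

δ = d·√(n/2) = 0.81 × √(11/2) = 1.8996 (unchanged). New critical value: z_{0.05} = 1.645.
Revised power = Φ(δ − 1.645) + Φ(−δ − 1.645) = Φ(0.255) + Φ(-3.544) = 0.6005 + 0.0002 = 0.6007.

Power ≈ 0.601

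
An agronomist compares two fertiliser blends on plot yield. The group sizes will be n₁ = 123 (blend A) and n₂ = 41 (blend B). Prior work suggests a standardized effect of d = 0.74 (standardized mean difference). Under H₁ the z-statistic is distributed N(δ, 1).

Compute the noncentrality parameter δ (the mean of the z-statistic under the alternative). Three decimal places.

δ ≈ 4.103

δ = d / √(1/n₁ + 1/n₂) = 0.74 / √(1/123 + 1/41) = 4.1035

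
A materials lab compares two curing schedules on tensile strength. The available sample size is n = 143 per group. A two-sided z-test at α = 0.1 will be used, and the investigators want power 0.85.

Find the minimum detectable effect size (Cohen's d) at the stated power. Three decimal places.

Required noncentrality: δ = z_{0.05} + z_{0.15} = 1.645 + 1.036 = 2.681.
(The second rejection-region term Φ(−δ − z_{α/2}) is negligible and dropped.)
δ = d·√(n/2) ⇒ d = δ/√(n/2) = 2.681/√(143/2) = 0.3171.

d ≈ 0.317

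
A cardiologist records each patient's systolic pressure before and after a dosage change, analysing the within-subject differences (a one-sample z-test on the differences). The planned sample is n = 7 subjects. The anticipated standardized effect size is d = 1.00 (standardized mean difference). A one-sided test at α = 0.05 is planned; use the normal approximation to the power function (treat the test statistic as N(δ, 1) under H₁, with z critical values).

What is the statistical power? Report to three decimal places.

Power ≈ 0.842

Noncentrality parameter: δ = d·√n = 1.00 × √7 = 2.6458
One-sided α = 0.05 → critical value z_{0.05} = 1.645.
Power = P(Z > 1.645 − δ) = Φ(1.001) = 0.8416.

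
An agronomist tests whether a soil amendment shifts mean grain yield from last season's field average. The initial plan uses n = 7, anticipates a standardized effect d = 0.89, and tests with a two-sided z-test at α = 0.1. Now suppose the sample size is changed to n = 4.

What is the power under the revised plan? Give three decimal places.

Power ≈ 0.554

With n = 4: δ = d·√n = 0.89 × √4 = 1.7800. Critical value z_{0.05} = 1.645.
Revised power = Φ(δ − 1.645) + Φ(−δ − 1.645) = Φ(0.135) + Φ(-3.425) = 0.5538 + 0.0003 = 0.5541.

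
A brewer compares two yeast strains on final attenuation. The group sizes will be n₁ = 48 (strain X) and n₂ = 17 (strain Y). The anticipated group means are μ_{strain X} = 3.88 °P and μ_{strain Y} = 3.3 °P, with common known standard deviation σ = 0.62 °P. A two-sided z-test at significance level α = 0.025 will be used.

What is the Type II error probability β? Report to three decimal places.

Standardized effect: d = |μ_{strain X} − μ_{strain Y}| / σ = |3.88 − 3.3| / 0.62 = 0.9355
Noncentrality parameter: δ = d / √(1/n₁ + 1/n₂) = 0.9355 / √(1/48 + 1/17) = 3.3146
Two-sided α = 0.025 → critical value z_{0.0125} = 2.241.
Power = Φ(δ − 2.241) + Φ(−δ − 2.241) = Φ(1.073) + Φ(-5.556) = 0.8584 + 0.0000 = 0.8584.
Type II error: β = 1 − power = 1 − 0.8584 = 0.1416.

β ≈ 0.142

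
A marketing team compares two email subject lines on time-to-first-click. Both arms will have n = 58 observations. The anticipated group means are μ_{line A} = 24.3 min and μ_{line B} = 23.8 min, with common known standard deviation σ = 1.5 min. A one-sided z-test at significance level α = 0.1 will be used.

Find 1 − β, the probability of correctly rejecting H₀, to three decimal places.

Standardized effect: d = |μ_{line A} − μ_{line B}| / σ = |24.3 − 23.8| / 1.5 = 0.3333
Noncentrality parameter: δ = d·√(n/2) = 0.3333 × √(58/2) = 1.7951
Critical value for a one-sided test at α = 0.1: z_α = 1.282.
Power = Φ(δ − 1.282) = Φ(0.514) = 0.6962.

Power ≈ 0.696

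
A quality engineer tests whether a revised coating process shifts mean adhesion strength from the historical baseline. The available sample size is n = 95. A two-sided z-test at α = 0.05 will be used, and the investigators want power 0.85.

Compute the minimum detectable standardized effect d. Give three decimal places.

Required noncentrality: δ = z_{0.025} + z_{0.15} = 1.960 + 1.036 = 2.996.
(The second rejection-region term Φ(−δ − z_{α/2}) is negligible and dropped.)
δ = d·√n ⇒ d = δ/√n = 2.996/√95 = 0.3074.

d ≈ 0.307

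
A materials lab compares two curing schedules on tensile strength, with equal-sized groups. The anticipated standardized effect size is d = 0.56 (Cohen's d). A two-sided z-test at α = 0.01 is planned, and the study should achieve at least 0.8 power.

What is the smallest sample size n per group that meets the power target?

n = 75 per group

For power 0.8 need Φ(δ − z_{0.005}) = 0.8, so δ = z_{0.005} + z_{0.20} = 2.576 + 0.842 = 3.417.
(The Φ(−δ − z_{α/2}) term is vanishingly small for δ > 0 and is dropped in the standard sample-size formula.)
δ = d·√(n/2) ⇒ n = 2(δ/d)² = 2 × (3.417 / 0.56)² = 74.48.
Round up to the next whole unit.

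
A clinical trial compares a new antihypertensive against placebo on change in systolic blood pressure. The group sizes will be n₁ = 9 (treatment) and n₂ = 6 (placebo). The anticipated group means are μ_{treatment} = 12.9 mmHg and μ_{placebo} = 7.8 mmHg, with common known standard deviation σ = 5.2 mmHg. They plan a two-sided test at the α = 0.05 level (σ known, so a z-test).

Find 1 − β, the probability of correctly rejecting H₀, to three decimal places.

Standardized effect: d = |μ_{treatment} − μ_{placebo}| / σ = |12.9 − 7.8| / 5.2 = 0.9808
Noncentrality parameter: δ = d / √(1/n₁ + 1/n₂) = 0.9808 / √(1/9 + 1/6) = 1.8609
Two-sided α = 0.05 → critical value z_{0.025} = 1.960.
Power = Φ(δ − 1.960) + Φ(−δ − 1.960) = Φ(-0.099) + Φ(-3.821) = 0.4605 + 0.0001 = 0.4606.

Power ≈ 0.461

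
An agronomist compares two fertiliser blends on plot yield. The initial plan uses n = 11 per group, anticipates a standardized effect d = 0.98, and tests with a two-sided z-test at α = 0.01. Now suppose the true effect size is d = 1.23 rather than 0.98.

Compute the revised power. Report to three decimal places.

With d = 1.23: δ = d·√(n/2) = 1.23 × √(11/2) = 2.8846. Critical value z_{0.005} = 2.576.
Revised power = Φ(δ − 2.576) + Φ(−δ − 2.576) = Φ(0.309) + Φ(-5.460) = 0.6213 + 0.0000 = 0.6213.

Power ≈ 0.621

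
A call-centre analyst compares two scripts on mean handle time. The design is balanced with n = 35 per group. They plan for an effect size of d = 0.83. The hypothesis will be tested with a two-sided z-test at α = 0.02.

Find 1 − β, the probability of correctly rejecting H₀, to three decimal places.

Power ≈ 0.874

Noncentrality parameter: δ = d·√(n/2) = 0.83 × √(35/2) = 3.4721
Critical value for a two-sided test at α = 0.02: z_{α/2} = 2.326.
Power = Φ(δ − 2.326) + Φ(−δ − 2.326) = Φ(1.146) + Φ(-5.798) = 0.8741 + 0.0000 = 0.8741.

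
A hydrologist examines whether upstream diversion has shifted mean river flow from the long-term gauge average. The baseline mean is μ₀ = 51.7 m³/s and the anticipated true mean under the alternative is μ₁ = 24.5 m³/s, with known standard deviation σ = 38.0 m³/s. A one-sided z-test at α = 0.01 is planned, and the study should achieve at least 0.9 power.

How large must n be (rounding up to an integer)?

Standardized effect: d = |μ₁ − μ₀| / σ = |24.5 − 51.7| / 38.0 = 0.7158
For power 0.9 need Φ(δ − z_{0.01}) = 0.9, so δ = z_{0.01} + z_{0.10} = 2.326 + 1.282 = 3.608.
δ = d·√n ⇒ n = (δ/d)² = (3.608 / 0.7158)² = 25.41.
Round up to the next whole unit.

n = 26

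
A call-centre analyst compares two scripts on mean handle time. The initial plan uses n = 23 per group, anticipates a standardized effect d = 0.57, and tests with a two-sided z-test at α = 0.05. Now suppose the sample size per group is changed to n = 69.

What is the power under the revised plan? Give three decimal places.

With n = 69 per group: δ = d·√(n/2) = 0.57 × √(69/2) = 3.3480. Critical value z_{0.025} = 1.960.
Revised power = Φ(δ − 1.960) + Φ(−δ − 1.960) = Φ(1.388) + Φ(-5.308) = 0.9174 + 0.0000 = 0.9174.

Power ≈ 0.917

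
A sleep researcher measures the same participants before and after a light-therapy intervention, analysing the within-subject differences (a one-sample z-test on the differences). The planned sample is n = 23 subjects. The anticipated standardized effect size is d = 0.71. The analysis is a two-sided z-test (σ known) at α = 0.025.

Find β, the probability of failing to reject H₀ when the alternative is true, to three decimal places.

Noncentrality parameter: δ = d·√n = 0.71 × √23 = 3.4050
Two-sided α = 0.025 → critical value z_{0.0125} = 2.241.
Power = Φ(δ − 2.241) + Φ(−δ − 2.241) = Φ(1.164) + Φ(-5.646) = 0.8777 + 0.0000 = 0.8777.
Type II error: β = 1 − power = 1 − 0.8777 = 0.1223.

β ≈ 0.122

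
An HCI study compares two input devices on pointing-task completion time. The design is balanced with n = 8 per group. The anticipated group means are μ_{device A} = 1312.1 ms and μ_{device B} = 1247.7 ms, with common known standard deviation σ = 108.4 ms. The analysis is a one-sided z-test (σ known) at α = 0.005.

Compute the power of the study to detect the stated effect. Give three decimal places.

Power ≈ 0.083

Standardized effect: d = |μ_{device A} − μ_{device B}| / σ = |1312.1 − 1247.7| / 108.4 = 0.5941
Noncentrality parameter: δ = d·√(n/2) = 0.5941 × √(8/2) = 1.1882
Critical value for a one-sided test at α = 0.005: z_α = 2.576.
Power = P(Z > 2.576 − δ) = Φ(-1.388) = 0.0826.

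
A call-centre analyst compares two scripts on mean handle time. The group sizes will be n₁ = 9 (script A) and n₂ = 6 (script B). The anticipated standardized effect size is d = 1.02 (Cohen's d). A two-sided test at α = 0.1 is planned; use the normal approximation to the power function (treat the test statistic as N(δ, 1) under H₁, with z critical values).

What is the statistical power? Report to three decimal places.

Power ≈ 0.614

Noncentrality parameter: δ = d / √(1/n₁ + 1/n₂) = 1.02 / √(1/9 + 1/6) = 1.9353
Two-sided α = 0.1 → critical value z_{0.05} = 1.645.
Power = Φ(δ − 1.645) + Φ(−δ − 1.645) = Φ(0.290) + Φ(-3.580) = 0.6143 + 0.0002 = 0.6144.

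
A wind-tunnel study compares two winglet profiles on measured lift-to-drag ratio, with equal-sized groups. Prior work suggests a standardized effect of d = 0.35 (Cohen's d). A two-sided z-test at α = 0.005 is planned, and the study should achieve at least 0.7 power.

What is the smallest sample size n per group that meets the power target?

For power 0.7 need Φ(δ − z_{0.0025}) = 0.7, so δ = z_{0.0025} + z_{0.30} = 2.807 + 0.524 = 3.331.
(For δ > 0 the lower-tail rejection region contributes negligibly to power, so the one-term inversion is standard.)
δ = d·√(n/2) ⇒ n = 2(δ/d)² = 2 × (3.331 / 0.35)² = 181.20.
Rounding up, n = 182 per group.

n = 182 per group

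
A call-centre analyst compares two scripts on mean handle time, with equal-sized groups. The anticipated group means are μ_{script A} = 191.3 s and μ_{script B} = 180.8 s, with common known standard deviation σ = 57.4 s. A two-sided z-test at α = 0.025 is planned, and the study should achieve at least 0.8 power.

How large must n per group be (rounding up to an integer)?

Standardized effect: d = |μ_{script A} − μ_{script B}| / σ = |191.3 − 180.8| / 57.4 = 0.1829
Set Φ(δ − 2.241) = 0.8; then δ − 2.241 = Φ⁻¹(0.8) = 0.842, giving δ = 3.083.
(The Φ(−δ − z_{α/2}) term is vanishingly small for δ > 0 and is dropped in the standard sample-size formula.)
δ = d·√(n/2) ⇒ n = 2(δ/d)² = 2 × (3.083 / 0.1829)² = 568.11.
Rounding up, n = 569 per group.

n = 569 per group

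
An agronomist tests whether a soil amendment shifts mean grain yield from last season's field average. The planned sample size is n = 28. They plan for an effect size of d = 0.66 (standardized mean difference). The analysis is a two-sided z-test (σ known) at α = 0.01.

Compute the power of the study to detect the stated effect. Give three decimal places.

Power ≈ 0.820

Noncentrality parameter: δ = d·√n = 0.66 × √28 = 3.4924
Critical value for a two-sided test at α = 0.01: z_{α/2} = 2.576.
Power = Φ(δ − 2.576) + Φ(−δ − 2.576) = Φ(0.917) + Φ(-6.068) = 0.8203 + 0.0000 = 0.8203.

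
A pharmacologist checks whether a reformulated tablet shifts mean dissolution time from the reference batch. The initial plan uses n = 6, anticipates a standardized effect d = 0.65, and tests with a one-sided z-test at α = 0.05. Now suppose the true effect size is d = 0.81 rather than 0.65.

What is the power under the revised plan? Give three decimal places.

With d = 0.81: δ = d·√n = 0.81 × √6 = 1.9841. Critical value z_{0.05} = 1.645.
Revised power = P(Z > 1.645 − δ) = Φ(0.339) = 0.6328.

Power ≈ 0.633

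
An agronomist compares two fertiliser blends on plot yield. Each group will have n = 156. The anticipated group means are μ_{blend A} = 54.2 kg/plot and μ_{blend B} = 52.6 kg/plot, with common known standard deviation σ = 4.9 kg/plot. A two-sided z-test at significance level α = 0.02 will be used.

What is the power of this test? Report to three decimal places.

Standardized effect: d = |μ_{blend A} − μ_{blend B}| / σ = |54.2 − 52.6| / 4.9 = 0.3265
Noncentrality parameter: δ = d·√(n/2) = 0.3265 × √(156/2) = 2.8838
Two-sided α = 0.02 → critical value z_{0.01} = 2.326.
Power = Φ(δ − 2.326) + Φ(−δ − 2.326) = Φ(0.557) + Φ(-5.210) = 0.7114 + 0.0000 = 0.7114.

Power ≈ 0.711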